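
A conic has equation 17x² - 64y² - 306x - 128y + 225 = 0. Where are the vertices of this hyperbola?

(1, -1) and (17, -1)

Rearranging, 17(x² - 18x) -64(y² + 2y) = -225.
Completing the square gives 17(x - 9)² -64(y + 1)² = -225 + 1377 - 64 = 1088.
Divide through by 1088 to get (x - 9)²/64 - (y + 1)²/17 = 1.
Hyperbola, center (9, -1), transverse axis horizontal; a² = 64, b² = 17.
a = 8. Vertices at (h ± a, k).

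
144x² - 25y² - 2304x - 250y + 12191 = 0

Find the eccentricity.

e = 13/12

Rearranging, 144(x² - 16x) -25(y² + 10y) = -12191.
Complete the square in x and y: 144(x - 8)² -25(y + 5)² = -12191 + 9216 - 625 = -3600
Dividing both sides by -3600: (y + 5)²/144 - (x - 8)²/25 = 1
Hyperbola, center (8, -5), transverse axis vertical; a² = 144, b² = 25.
c² = a² + b² = 169, so c = 13.
e = c/a = 13/12.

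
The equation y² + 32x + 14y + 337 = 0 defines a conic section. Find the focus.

Only y is squared. Complete the square in y: (y + 7)² = -32(x + 9).
Vertex (-9, -7); 4p = -32 so p = -8. Opens left.
Focus is p units from the vertex along the axis: (h + p, k).

(-17, -7)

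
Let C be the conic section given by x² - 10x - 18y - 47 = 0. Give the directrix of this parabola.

Only x is squared. Complete the square in x: (x - 5)² = 18(y + 4).
Vertex (5, -4); 4p = 18 so p = 9/2. Opens up.
Directrix is the horizontal line y = k − p = -4 − (9/2) = -17/2.

y = -17/2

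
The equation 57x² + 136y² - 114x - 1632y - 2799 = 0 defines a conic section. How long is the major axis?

Collect terms: 57(x² - 2x) + 136(y² - 12y) = 2799
Complete the square in x and y: 57(x - 1)² + 136(y - 6)² = 2799 + 57 + 4896 = 7752
Divide through by 7752 to get (x - 1)²/136 + (y - 6)²/57 = 1.
Ellipse, center (1, 6), major axis horizontal; a² = 136, b² = 57.
a² = 136 so a = 2√34; the major axis has length 2a = 4√34.

4√34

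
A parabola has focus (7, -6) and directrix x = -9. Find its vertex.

The vertex is the midpoint between the focus and the directrix along the axis of symmetry.
Axis is horizontal (directrix is vertical). Vertex x-coordinate = (7 + (-9))/2 = -1; y-coordinate = -6.

(-1, -6)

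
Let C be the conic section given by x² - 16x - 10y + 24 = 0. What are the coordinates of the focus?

Only x is squared. Complete the square in x: (x - 8)² = 10(y + 4).
Vertex (8, -4); 4p = 10 so p = 5/2. Opens up.
Focus is p units from the vertex along the axis: (h, k + p).

(8, -3/2)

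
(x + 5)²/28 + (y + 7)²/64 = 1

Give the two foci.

Center (-5, -7). The larger denominator 64 sits under the y-term, so the major axis is vertical; a² = 64, b² = 28.
c² = a² - b² = 64 - 28 = 36, so c = 6.
Foci lie on the vertical axis through the center: (h, k ± c).

(-5, -13) and (-5, -1)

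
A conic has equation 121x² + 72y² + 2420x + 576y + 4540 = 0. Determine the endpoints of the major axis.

(-10, -15) and (-10, 7)

Group the x- and y-terms: 121(x² + 20x) + 72(y² + 8y) = -4540
Complete the square: 121(x + 10)² + 72(y + 4)² = -4540 + 12100 + 1152 = 8712
Divide through by 8712 to get (x + 10)²/72 + (y + 4)²/121 = 1.
Ellipse, center (-10, -4), major axis vertical; a² = 121, b² = 72.
a = 11. Vertices at (h, k ± a).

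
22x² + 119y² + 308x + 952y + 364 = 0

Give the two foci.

Group: 22(x² + 14x) + 119(y² + 8y) = -364
22(x + 7)² + 119(y + 4)² = -364 + 1078 + 1904 = 2618
Divide by 2618: (x + 7)²/119 + (y + 4)²/22 = 1
Ellipse, center (-7, -4), major axis horizontal; a² = 119, b² = 22.
c² = a² - b² = 119 - 22 = 97, so c = √97.
Foci lie on the horizontal axis through the center: (h ± c, k).

(-7 - √97, -4) and (-7 + √97, -4)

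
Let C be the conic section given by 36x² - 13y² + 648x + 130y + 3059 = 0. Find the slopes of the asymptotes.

Collect terms: 36(x² + 18x) -13(y² - 10y) = -3059
36(x + 9)² -13(y - 5)² = -3059 + 2916 - 325 = -468
Divide by -468: (y - 5)²/36 - (x + 9)²/13 = 1
Hyperbola, center (-9, 5), transverse axis vertical; a² = 36, b² = 13.
For a vertical hyperbola the asymptotes have slope ±a/b.
Here that is ±6/√13 = ±6√13/13.

6√13/13 and -6√13/13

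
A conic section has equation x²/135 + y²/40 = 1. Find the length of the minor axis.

Center (0, 0). The larger denominator 135 sits under the x-term, so the major axis is horizontal; a² = 135, b² = 40.
b² = 40 so b = 2√10; the minor axis has length 2b = 4√10.

4√10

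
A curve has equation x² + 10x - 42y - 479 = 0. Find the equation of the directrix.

y = -45/2

Only x is squared. Complete the square in x: (x + 5)² = 42(y + 12).
Vertex (-5, -12); 4p = 42 so p = 21/2. Opens up.
Directrix is the horizontal line y = k − p = -12 − (21/2) = -45/2.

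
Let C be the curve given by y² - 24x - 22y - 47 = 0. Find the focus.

(-1, 11)

Only y is squared. Complete the square in y: (y - 11)² = 24(x + 7).
Vertex (-7, 11); 4p = 24 so p = 6. Opens right.
Focus is p units from the vertex along the axis: (h + p, k).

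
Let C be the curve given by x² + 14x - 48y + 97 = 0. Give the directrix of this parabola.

y = -11

Only x is squared. Complete the square in x: (x + 7)² = 48(y - 1).
Vertex (-7, 1); 4p = 48 so p = 12. Opens up.
Directrix is the horizontal line y = k − p = 1 − (12) = -11.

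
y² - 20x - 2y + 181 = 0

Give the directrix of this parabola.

Only y is squared. Complete the square in y: (y - 1)² = 20(x - 9).
Vertex (9, 1); 4p = 20 so p = 5. Opens right.
Directrix is the vertical line x = h − p = 9 − (5) = 4.

x = 4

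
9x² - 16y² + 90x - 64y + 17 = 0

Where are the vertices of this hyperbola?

(-9, -2) and (-1, -2)

Group: 9(x² + 10x) -16(y² + 4y) = -17
Complete the square in x and y: 9(x + 5)² -16(y + 2)² = -17 + 225 - 64 = 144
Divide by 144: (x + 5)²/16 - (y + 2)²/9 = 1
Hyperbola, center (-5, -2), transverse axis horizontal; a² = 16, b² = 9.
a = 4. Vertices at (h ± a, k).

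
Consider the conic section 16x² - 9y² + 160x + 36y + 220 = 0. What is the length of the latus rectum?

16(x² + 10x) -9(y² - 4y) = -220
Complete the square: 16(x + 5)² -9(y - 2)² = -220 + 400 - 36 = 144
Divide by 144: (x + 5)²/9 - (y - 2)²/16 = 1
Hyperbola, center (-5, 2), transverse axis horizontal; a² = 9, b² = 16.
Latus rectum length = 2b²/a = 2·16/3 = 32/3.

32/3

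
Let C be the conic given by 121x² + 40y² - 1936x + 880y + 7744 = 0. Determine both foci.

(8, -20) and (8, -2)

Collect terms: 121(x² - 16x) + 40(y² + 22y) = -7744
121(x - 8)² + 40(y + 11)² = -7744 + 7744 + 4840 = 4840
Dividing both sides by 4840: (x - 8)²/40 + (y + 11)²/121 = 1
Ellipse, center (8, -11), major axis vertical; a² = 121, b² = 40.
c² = a² - b² = 121 - 40 = 81, so c = 9.
Foci lie on the vertical axis through the center: (h, k ± c).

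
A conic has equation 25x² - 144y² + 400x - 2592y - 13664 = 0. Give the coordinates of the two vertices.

(-20, -9) and (4, -9)

25(x² + 16x) -144(y² + 18y) = 13664
Complete the square: 25(x + 8)² -144(y + 9)² = 13664 + 1600 - 11664 = 3600
Divide through by 3600 to get (x + 8)²/144 - (y + 9)²/25 = 1.
Hyperbola, center (-8, -9), transverse axis horizontal; a² = 144, b² = 25.
a = 12. Vertices at (h ± a, k).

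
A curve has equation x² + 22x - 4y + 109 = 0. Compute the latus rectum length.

4

Only x is squared. Complete the square in x: (x + 11)² = 4(y + 3).
Vertex (-11, -3); 4p = 4 so p = 1. Opens up.
Latus rectum length = |4p| = 4.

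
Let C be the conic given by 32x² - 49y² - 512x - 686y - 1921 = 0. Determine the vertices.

32(x² - 16x) -49(y² + 14y) = 1921
32(x - 8)² -49(y + 7)² = 1921 + 2048 - 2401 = 1568
Divide through by 1568 to get (x - 8)²/49 - (y + 7)²/32 = 1.
Hyperbola, center (8, -7), transverse axis horizontal; a² = 49, b² = 32.
a = 7. Vertices at (h ± a, k).

(1, -7) and (15, -7)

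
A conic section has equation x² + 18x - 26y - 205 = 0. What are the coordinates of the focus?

(-9, -9/2)

Only x is squared. Complete the square in x: (x + 9)² = 26(y + 11).
Vertex (-9, -11); 4p = 26 so p = 13/2. Opens up.
Focus is p units from the vertex along the axis: (h, k + p).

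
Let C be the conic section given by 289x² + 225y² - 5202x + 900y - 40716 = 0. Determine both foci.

(9, -10) and (9, 6)

Rearranging, 289(x² - 18x) + 225(y² + 4y) = 40716.
Complete the square: 289(x - 9)² + 225(y + 2)² = 40716 + 23409 + 900 = 65025
Divide by 65025: (x - 9)²/225 + (y + 2)²/289 = 1
Ellipse, center (9, -2), major axis vertical; a² = 289, b² = 225.
c² = a² - b² = 289 - 225 = 64, so c = 8.
Foci lie on the vertical axis through the center: (h, k ± c).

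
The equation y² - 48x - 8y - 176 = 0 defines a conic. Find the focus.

(8, 4)

Only y is squared. Complete the square in y: (y - 4)² = 48(x + 4).
Vertex (-4, 4); 4p = 48 so p = 12. Opens right.
Focus is p units from the vertex along the axis: (h + p, k).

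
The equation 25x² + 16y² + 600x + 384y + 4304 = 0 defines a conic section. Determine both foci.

Rearranging, 25(x² + 24x) + 16(y² + 24y) = -4304.
Completing the square gives 25(x + 12)² + 16(y + 12)² = -4304 + 3600 + 2304 = 1600.
Divide by 1600: (x + 12)²/64 + (y + 12)²/100 = 1
Ellipse, center (-12, -12), major axis vertical; a² = 100, b² = 64.
c² = a² - b² = 100 - 64 = 36, so c = 6.
Foci lie on the vertical axis through the center: (h, k ± c).

(-12, -18) and (-12, -6)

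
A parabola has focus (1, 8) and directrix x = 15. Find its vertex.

The vertex is the midpoint between the focus and the directrix along the axis of symmetry.
Axis is horizontal (directrix is vertical). Vertex x-coordinate = (1 + 15)/2 = 8; y-coordinate = 8.

(8, 8)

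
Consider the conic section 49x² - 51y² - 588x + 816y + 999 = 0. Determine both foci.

Group: 49(x² - 12x) -51(y² - 16y) = -999
Complete the square in x and y: 49(x - 6)² -51(y - 8)² = -999 + 1764 - 3264 = -2499
Divide by -2499: (y - 8)²/49 - (x - 6)²/51 = 1
Hyperbola, center (6, 8), transverse axis vertical; a² = 49, b² = 51.
c² = a² + b² = 49 + 51 = 100, so c = 10.
Foci lie on the vertical axis through the center: (h, k ± c).

(6, -2) and (6, 18)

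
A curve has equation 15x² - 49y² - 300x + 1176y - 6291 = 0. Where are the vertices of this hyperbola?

Collect terms: 15(x² - 20x) -49(y² - 24y) = 6291
Complete the square in x and y: 15(x - 10)² -49(y - 12)² = 6291 + 1500 - 7056 = 735
Divide through by 735 to get (x - 10)²/49 - (y - 12)²/15 = 1.
Hyperbola, center (10, 12), transverse axis horizontal; a² = 49, b² = 15.
a = 7. Vertices at (h ± a, k).

(3, 12) and (17, 12)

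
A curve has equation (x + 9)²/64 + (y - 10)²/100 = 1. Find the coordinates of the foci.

Center (-9, 10). The larger denominator 100 sits under the y-term, so the major axis is vertical; a² = 100, b² = 64.
c² = a² - b² = 100 - 64 = 36, so c = 6.
Foci lie on the vertical axis through the center: (h, k ± c).

(-9, 4) and (-9, 16)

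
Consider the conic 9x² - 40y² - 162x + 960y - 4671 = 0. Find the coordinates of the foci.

Group the x- and y-terms: 9(x² - 18x) -40(y² - 24y) = 4671
Complete the square: 9(x - 9)² -40(y - 12)² = 4671 + 729 - 5760 = -360
Dividing both sides by -360: (y - 12)²/9 - (x - 9)²/40 = 1
Hyperbola, center (9, 12), transverse axis vertical; a² = 9, b² = 40.
c² = a² + b² = 9 + 40 = 49, so c = 7.
Foci lie on the vertical axis through the center: (h, k ± c).

(9, 5) and (9, 19)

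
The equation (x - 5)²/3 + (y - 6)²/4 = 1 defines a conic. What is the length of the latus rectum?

Center (5, 6). The larger denominator 4 sits under the y-term, so the major axis is vertical; a² = 4, b² = 3.
Latus rectum length = 2b²/a = 2·3/2 = 3.

3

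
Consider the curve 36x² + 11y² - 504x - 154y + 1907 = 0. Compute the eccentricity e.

Collect terms: 36(x² - 14x) + 11(y² - 14y) = -1907
36(x - 7)² + 11(y - 7)² = -1907 + 1764 + 539 = 396
Divide by 396: (x - 7)²/11 + (y - 7)²/36 = 1
Ellipse, center (7, 7), major axis vertical; a² = 36, b² = 11.
c² = a² - b² = 25, so c = 5.
e = c/a = 5/6.

e = 5/6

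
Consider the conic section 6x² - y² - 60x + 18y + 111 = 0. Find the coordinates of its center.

Rearranging, 6(x² - 10x) -(y² - 18y) = -111.
Complete the square in x and y: 6(x - 5)² -(y - 9)² = -111 + 150 - 81 = -42
Dividing both sides by -42: (y - 9)²/42 - (x - 5)²/7 = 1
Hyperbola with center (5, 9).

(5, 9)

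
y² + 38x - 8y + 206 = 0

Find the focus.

Only y is squared. Complete the square in y: (y - 4)² = -38(x + 5).
Vertex (-5, 4); 4p = -38 so p = -19/2. Opens left.
Focus is p units from the vertex along the axis: (h + p, k).

(-29/2, 4)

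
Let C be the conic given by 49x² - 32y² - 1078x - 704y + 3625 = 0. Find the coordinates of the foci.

(11, -20) and (11, -2)

49(x² - 22x) -32(y² + 22y) = -3625
Completing the square gives 49(x - 11)² -32(y + 11)² = -3625 + 5929 - 3872 = -1568.
Dividing both sides by -1568: (y + 11)²/49 - (x - 11)²/32 = 1
Hyperbola, center (11, -11), transverse axis vertical; a² = 49, b² = 32.
c² = a² + b² = 49 + 32 = 81, so c = 9.
Foci lie on the vertical axis through the center: (h, k ± c).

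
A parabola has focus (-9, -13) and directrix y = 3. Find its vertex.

The vertex is the midpoint between the focus and the directrix along the axis of symmetry.
Axis is vertical (directrix is horizontal). Vertex y-coordinate = (-13 + 3)/2 = -5; x-coordinate = -9.

(-9, -5)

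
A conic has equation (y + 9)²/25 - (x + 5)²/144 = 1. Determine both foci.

Center (-5, -9). The positive term is the y-term, so the transverse axis is vertical; a² = 25, b² = 144.
c² = a² + b² = 25 + 144 = 169, so c = 13.
Foci lie on the vertical axis through the center: (h, k ± c).

(-5, -22) and (-5, 4)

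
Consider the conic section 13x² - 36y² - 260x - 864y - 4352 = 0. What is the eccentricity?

Group: 13(x² - 20x) -36(y² + 24y) = 4352
Complete the square in x and y: 13(x - 10)² -36(y + 12)² = 4352 + 1300 - 5184 = 468
Divide through by 468 to get (x - 10)²/36 - (y + 12)²/13 = 1.
Hyperbola, center (10, -12), transverse axis horizontal; a² = 36, b² = 13.
c² = a² + b² = 49, so c = 7.
e = c/a = 7/6.

e = 7/6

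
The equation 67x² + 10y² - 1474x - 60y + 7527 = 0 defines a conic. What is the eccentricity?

e = √3819/67

67(x² - 22x) + 10(y² - 6y) = -7527
Complete the square in x and y: 67(x - 11)² + 10(y - 3)² = -7527 + 8107 + 90 = 670
Divide through by 670 to get (x - 11)²/10 + (y - 3)²/67 = 1.
Ellipse, center (11, 3), major axis vertical; a² = 67, b² = 10.
c² = a² - b² = 57, so c = √57.
e = c/a = √57/√67 = √3819/67.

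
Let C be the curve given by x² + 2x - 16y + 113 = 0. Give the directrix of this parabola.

Only x is squared. Complete the square in x: (x + 1)² = 16(y - 7).
Vertex (-1, 7); 4p = 16 so p = 4. Opens up.
Directrix is the horizontal line y = k − p = 7 − (4) = 3.

y = 3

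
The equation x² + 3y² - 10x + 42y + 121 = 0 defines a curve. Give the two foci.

(5 - √34, -7) and (5 + √34, -7)

Group the x- and y-terms: (x² - 10x) + 3(y² + 14y) = -121
Complete the square: (x - 5)² + 3(y + 7)² = -121 + 25 + 147 = 51
Divide by 51: (x - 5)²/51 + (y + 7)²/17 = 1
Ellipse, center (5, -7), major axis horizontal; a² = 51, b² = 17.
c² = a² - b² = 51 - 17 = 34, so c = √34.
Foci lie on the horizontal axis through the center: (h ± c, k).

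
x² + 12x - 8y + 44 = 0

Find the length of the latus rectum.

8

Only x is squared. Complete the square in x: (x + 6)² = 8(y - 1).
Vertex (-6, 1); 4p = 8 so p = 2. Opens up.
Latus rectum length = |4p| = 8.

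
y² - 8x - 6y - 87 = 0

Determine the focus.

Only y is squared. Complete the square in y: (y - 3)² = 8(x + 12).
Vertex (-12, 3); 4p = 8 so p = 2. Opens right.
Focus is p units from the vertex along the axis: (h + p, k).

(-10, 3)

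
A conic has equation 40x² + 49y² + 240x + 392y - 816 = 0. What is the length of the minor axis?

4√10

Group the x- and y-terms: 40(x² + 6x) + 49(y² + 8y) = 816
Complete the square: 40(x + 3)² + 49(y + 4)² = 816 + 360 + 784 = 1960
Divide by 1960: (x + 3)²/49 + (y + 4)²/40 = 1
Ellipse, center (-3, -4), major axis horizontal; a² = 49, b² = 40.
b² = 40 so b = 2√10; the minor axis has length 2b = 4√10.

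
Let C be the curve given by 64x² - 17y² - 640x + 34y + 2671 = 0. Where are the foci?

(5, -8) and (5, 10)

Rearranging, 64(x² - 10x) -17(y² - 2y) = -2671.
Completing the square gives 64(x - 5)² -17(y - 1)² = -2671 + 1600 - 17 = -1088.
Divide by -1088: (y - 1)²/64 - (x - 5)²/17 = 1
Hyperbola, center (5, 1), transverse axis vertical; a² = 64, b² = 17.
c² = a² + b² = 64 + 17 = 81, so c = 9.
Foci lie on the vertical axis through the center: (h, k ± c).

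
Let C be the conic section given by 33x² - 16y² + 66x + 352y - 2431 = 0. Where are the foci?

Group: 33(x² + 2x) -16(y² - 22y) = 2431
Completing the square gives 33(x + 1)² -16(y - 11)² = 2431 + 33 - 1936 = 528.
Divide through by 528 to get (x + 1)²/16 - (y - 11)²/33 = 1.
Hyperbola, center (-1, 11), transverse axis horizontal; a² = 16, b² = 33.
c² = a² + b² = 16 + 33 = 49, so c = 7.
Foci lie on the horizontal axis through the center: (h ± c, k).

(-8, 11) and (6, 11)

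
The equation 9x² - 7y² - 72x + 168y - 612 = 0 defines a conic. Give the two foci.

(4, 4) and (4, 20)

Rearranging, 9(x² - 8x) -7(y² - 24y) = 612.
9(x - 4)² -7(y - 12)² = 612 + 144 - 1008 = -252
Divide by -252: (y - 12)²/36 - (x - 4)²/28 = 1
Hyperbola, center (4, 12), transverse axis vertical; a² = 36, b² = 28.
c² = a² + b² = 36 + 28 = 64, so c = 8.
Foci lie on the vertical axis through the center: (h, k ± c).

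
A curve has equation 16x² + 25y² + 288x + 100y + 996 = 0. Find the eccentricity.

16(x² + 18x) + 25(y² + 4y) = -996
Complete the square in x and y: 16(x + 9)² + 25(y + 2)² = -996 + 1296 + 100 = 400
Divide through by 400 to get (x + 9)²/25 + (y + 2)²/16 = 1.
Ellipse, center (-9, -2), major axis horizontal; a² = 25, b² = 16.
c² = a² - b² = 9, so c = 3.
e = c/a = 3/5.

e = 3/5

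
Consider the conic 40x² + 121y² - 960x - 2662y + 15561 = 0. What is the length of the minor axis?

4√10

Collect terms: 40(x² - 24x) + 121(y² - 22y) = -15561
Complete the square: 40(x - 12)² + 121(y - 11)² = -15561 + 5760 + 14641 = 4840
Divide through by 4840 to get (x - 12)²/121 + (y - 11)²/40 = 1.
Ellipse, center (12, 11), major axis horizontal; a² = 121, b² = 40.
b² = 40 so b = 2√10; the minor axis has length 2b = 4√10.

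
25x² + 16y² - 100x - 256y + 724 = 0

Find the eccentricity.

Collect terms: 25(x² - 4x) + 16(y² - 16y) = -724
Complete the square: 25(x - 2)² + 16(y - 8)² = -724 + 100 + 1024 = 400
Divide through by 400 to get (x - 2)²/16 + (y - 8)²/25 = 1.
Ellipse, center (2, 8), major axis vertical; a² = 25, b² = 16.
c² = a² - b² = 9, so c = 3.
e = c/a = 3/5.

e = 3/5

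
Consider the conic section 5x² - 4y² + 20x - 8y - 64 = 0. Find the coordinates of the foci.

(-8, -1) and (4, -1)

Group the x- and y-terms: 5(x² + 4x) -4(y² + 2y) = 64
5(x + 2)² -4(y + 1)² = 64 + 20 - 4 = 80
Divide by 80: (x + 2)²/16 - (y + 1)²/20 = 1
Hyperbola, center (-2, -1), transverse axis horizontal; a² = 16, b² = 20.
c² = a² + b² = 16 + 20 = 36, so c = 6.
Foci lie on the horizontal axis through the center: (h ± c, k).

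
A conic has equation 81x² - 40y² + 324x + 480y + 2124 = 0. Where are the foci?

(-2, -5) and (-2, 17)

Group the x- and y-terms: 81(x² + 4x) -40(y² - 12y) = -2124
Complete the square in x and y: 81(x + 2)² -40(y - 6)² = -2124 + 324 - 1440 = -3240
Divide through by -3240 to get (y - 6)²/81 - (x + 2)²/40 = 1.
Hyperbola, center (-2, 6), transverse axis vertical; a² = 81, b² = 40.
c² = a² + b² = 81 + 40 = 121, so c = 11.
Foci lie on the vertical axis through the center: (h, k ± c).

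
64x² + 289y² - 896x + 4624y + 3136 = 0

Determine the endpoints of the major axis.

Group the x- and y-terms: 64(x² - 14x) + 289(y² + 16y) = -3136
64(x - 7)² + 289(y + 8)² = -3136 + 3136 + 18496 = 18496
Divide by 18496: (x - 7)²/289 + (y + 8)²/64 = 1
Ellipse, center (7, -8), major axis horizontal; a² = 289, b² = 64.
a = 17. Vertices at (h ± a, k).

(-10, -8) and (24, -8)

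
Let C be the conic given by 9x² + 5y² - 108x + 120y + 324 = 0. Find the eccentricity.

e = 2/3

Group the x- and y-terms: 9(x² - 12x) + 5(y² + 24y) = -324
Completing the square gives 9(x - 6)² + 5(y + 12)² = -324 + 324 + 720 = 720.
Divide by 720: (x - 6)²/80 + (y + 12)²/144 = 1
Ellipse, center (6, -12), major axis vertical; a² = 144, b² = 80.
c² = a² - b² = 64, so c = 8.
e = c/a = 8/12 = 2/3.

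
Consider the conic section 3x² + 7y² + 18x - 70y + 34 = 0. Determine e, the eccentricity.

e = 2√7/7

3(x² + 6x) + 7(y² - 10y) = -34
3(x + 3)² + 7(y - 5)² = -34 + 27 + 175 = 168
Divide by 168: (x + 3)²/56 + (y - 5)²/24 = 1
Ellipse, center (-3, 5), major axis horizontal; a² = 56, b² = 24.
c² = a² - b² = 32, so c = 4√2.
e = c/a = 4√2/2√14 = 2√7/7.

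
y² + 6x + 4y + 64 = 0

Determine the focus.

(-23/2, -2)

Only y is squared. Complete the square in y: (y + 2)² = -6(x + 10).
Vertex (-10, -2); 4p = -6 so p = -3/2. Opens left.
Focus is p units from the vertex along the axis: (h + p, k).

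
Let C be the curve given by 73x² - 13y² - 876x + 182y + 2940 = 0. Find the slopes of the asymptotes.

73(x² - 12x) -13(y² - 14y) = -2940
Completing the square gives 73(x - 6)² -13(y - 7)² = -2940 + 2628 - 637 = -949.
Divide by -949: (y - 7)²/73 - (x - 6)²/13 = 1
Hyperbola, center (6, 7), transverse axis vertical; a² = 73, b² = 13.
For a vertical hyperbola the asymptotes have slope ±a/b.
Here that is ±√73/√13 = ±√949/13.

√949/13 and -√949/13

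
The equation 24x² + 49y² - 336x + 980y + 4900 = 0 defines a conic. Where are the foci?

Group: 24(x² - 14x) + 49(y² + 20y) = -4900
Complete the square in x and y: 24(x - 7)² + 49(y + 10)² = -4900 + 1176 + 4900 = 1176
Divide by 1176: (x - 7)²/49 + (y + 10)²/24 = 1
Ellipse, center (7, -10), major axis horizontal; a² = 49, b² = 24.
c² = a² - b² = 49 - 24 = 25, so c = 5.
Foci lie on the horizontal axis through the center: (h ± c, k).

(2, -10) and (12, -10)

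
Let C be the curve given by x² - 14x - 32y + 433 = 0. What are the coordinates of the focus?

Only x is squared. Complete the square in x: (x - 7)² = 32(y - 12).
Vertex (7, 12); 4p = 32 so p = 8. Opens up.
Focus is p units from the vertex along the axis: (h, k + p).

(7, 20)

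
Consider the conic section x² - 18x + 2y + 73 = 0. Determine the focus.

Only x is squared. Complete the square in x: (x - 9)² = -2(y - 4).
Vertex (9, 4); 4p = -2 so p = -1/2. Opens down.
Focus is p units from the vertex along the axis: (h, k + p).

(9, 7/2)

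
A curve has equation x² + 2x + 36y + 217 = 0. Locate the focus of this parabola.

(-1, -15)

Only x is squared. Complete the square in x: (x + 1)² = -36(y + 6).
Vertex (-1, -6); 4p = -36 so p = -9. Opens down.
Focus is p units from the vertex along the axis: (h, k + p).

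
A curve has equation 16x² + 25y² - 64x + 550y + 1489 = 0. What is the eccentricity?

16(x² - 4x) + 25(y² + 22y) = -1489
Complete the square: 16(x - 2)² + 25(y + 11)² = -1489 + 64 + 3025 = 1600
Divide by 1600: (x - 2)²/100 + (y + 11)²/64 = 1
Ellipse, center (2, -11), major axis horizontal; a² = 100, b² = 64.
c² = a² - b² = 36, so c = 6.
e = c/a = 6/10 = 3/5.

e = 3/5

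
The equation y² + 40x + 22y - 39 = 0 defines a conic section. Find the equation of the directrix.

x = 14

Only y is squared. Complete the square in y: (y + 11)² = -40(x - 4).
Vertex (4, -11); 4p = -40 so p = -10. Opens left.
Directrix is the vertical line x = h − p = 4 − (-10) = 14.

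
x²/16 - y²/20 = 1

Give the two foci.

(-6, 0) and (6, 0)

Center (0, 0). The positive term is the x-term, so the transverse axis is horizontal; a² = 16, b² = 20.
c² = a² + b² = 16 + 20 = 36, so c = 6.
Foci lie on the horizontal axis through the center: (h ± c, k).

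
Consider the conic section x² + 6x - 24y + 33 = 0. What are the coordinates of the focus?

Only x is squared. Complete the square in x: (x + 3)² = 24(y - 1).
Vertex (-3, 1); 4p = 24 so p = 6. Opens up.
Focus is p units from the vertex along the axis: (h, k + p).

(-3, 7)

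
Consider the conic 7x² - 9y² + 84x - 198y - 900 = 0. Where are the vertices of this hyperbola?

Rearranging, 7(x² + 12x) -9(y² + 22y) = 900.
Complete the square: 7(x + 6)² -9(y + 11)² = 900 + 252 - 1089 = 63
Dividing both sides by 63: (x + 6)²/9 - (y + 11)²/7 = 1
Hyperbola, center (-6, -11), transverse axis horizontal; a² = 9, b² = 7.
a = 3. Vertices at (h ± a, k).

(-9, -11) and (-3, -11)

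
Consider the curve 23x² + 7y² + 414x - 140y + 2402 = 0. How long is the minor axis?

2√7

Rearranging, 23(x² + 18x) + 7(y² - 20y) = -2402.
23(x + 9)² + 7(y - 10)² = -2402 + 1863 + 700 = 161
Dividing both sides by 161: (x + 9)²/7 + (y - 10)²/23 = 1
Ellipse, center (-9, 10), major axis vertical; a² = 23, b² = 7.
b² = 7 so b = √7; the minor axis has length 2b = 2√7.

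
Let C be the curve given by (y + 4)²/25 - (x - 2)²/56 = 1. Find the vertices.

Center (2, -4). The positive term is the y-term, so the transverse axis is vertical; a² = 25, b² = 56.
a = 5. Vertices at (h, k ± a).

(2, -9) and (2, 1)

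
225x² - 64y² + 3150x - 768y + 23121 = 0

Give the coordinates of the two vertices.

Group: 225(x² + 14x) -64(y² + 12y) = -23121
Complete the square: 225(x + 7)² -64(y + 6)² = -23121 + 11025 - 2304 = -14400
Dividing both sides by -14400: (y + 6)²/225 - (x + 7)²/64 = 1
Hyperbola, center (-7, -6), transverse axis vertical; a² = 225, b² = 64.
a = 15. Vertices at (h, k ± a).

(-7, -21) and (-7, 9)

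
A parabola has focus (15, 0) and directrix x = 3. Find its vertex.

The vertex is the midpoint between the focus and the directrix along the axis of symmetry.
Axis is horizontal (directrix is vertical). Vertex x-coordinate = (15 + 3)/2 = 9; y-coordinate = 0.

(9, 0)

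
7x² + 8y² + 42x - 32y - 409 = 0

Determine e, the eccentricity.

Group: 7(x² + 6x) + 8(y² - 4y) = 409
Complete the square: 7(x + 3)² + 8(y - 2)² = 409 + 63 + 32 = 504
Divide by 504: (x + 3)²/72 + (y - 2)²/63 = 1
Ellipse, center (-3, 2), major axis horizontal; a² = 72, b² = 63.
c² = a² - b² = 9, so c = 3.
e = c/a = 3/6√2 = √2/4.

e = √2/4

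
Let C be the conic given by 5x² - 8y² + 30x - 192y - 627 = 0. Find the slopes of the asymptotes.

√10/4 and -√10/4

Collect terms: 5(x² + 6x) -8(y² + 24y) = 627
5(x + 3)² -8(y + 12)² = 627 + 45 - 1152 = -480
Divide through by -480 to get (y + 12)²/60 - (x + 3)²/96 = 1.
Hyperbola, center (-3, -12), transverse axis vertical; a² = 60, b² = 96.
For a vertical hyperbola the asymptotes have slope ±a/b.
Here that is ±2√15/4√6 = ±√10/4.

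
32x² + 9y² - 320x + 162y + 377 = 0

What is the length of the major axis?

32(x² - 10x) + 9(y² + 18y) = -377
32(x - 5)² + 9(y + 9)² = -377 + 800 + 729 = 1152
Divide through by 1152 to get (x - 5)²/36 + (y + 9)²/128 = 1.
Ellipse, center (5, -9), major axis vertical; a² = 128, b² = 36.
a² = 128 so a = 8√2; the major axis has length 2a = 16√2.

16√2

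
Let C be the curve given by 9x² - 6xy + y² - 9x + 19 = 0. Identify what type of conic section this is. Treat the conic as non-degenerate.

parabola

A = 9, B = -6, C = 1.
Discriminant B² − 4AC = (-6)² − 4·9·1 = 0.
B² − 4AC = 0 ⇒ parabola.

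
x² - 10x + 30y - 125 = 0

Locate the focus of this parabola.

(5, -5/2)

Only x is squared. Complete the square in x: (x - 5)² = -30(y - 5).
Vertex (5, 5); 4p = -30 so p = -15/2. Opens down.
Focus is p units from the vertex along the axis: (h, k + p).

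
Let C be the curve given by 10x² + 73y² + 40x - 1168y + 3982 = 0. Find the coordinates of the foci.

Collect terms: 10(x² + 4x) + 73(y² - 16y) = -3982
10(x + 2)² + 73(y - 8)² = -3982 + 40 + 4672 = 730
Divide through by 730 to get (x + 2)²/73 + (y - 8)²/10 = 1.
Ellipse, center (-2, 8), major axis horizontal; a² = 73, b² = 10.
c² = a² - b² = 73 - 10 = 63, so c = 3√7.
Foci lie on the horizontal axis through the center: (h ± c, k).

(-2 - 3√7, 8) and (-2 + 3√7, 8)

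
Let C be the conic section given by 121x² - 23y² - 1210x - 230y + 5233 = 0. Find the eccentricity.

Group the x- and y-terms: 121(x² - 10x) -23(y² + 10y) = -5233
121(x - 5)² -23(y + 5)² = -5233 + 3025 - 575 = -2783
Divide by -2783: (y + 5)²/121 - (x - 5)²/23 = 1
Hyperbola, center (5, -5), transverse axis vertical; a² = 121, b² = 23.
c² = a² + b² = 144, so c = 12.
e = c/a = 12/11.

e = 12/11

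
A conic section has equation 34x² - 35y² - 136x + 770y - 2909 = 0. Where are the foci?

(2, 11 - √69) and (2, 11 + √69)

Rearranging, 34(x² - 4x) -35(y² - 22y) = 2909.
Complete the square: 34(x - 2)² -35(y - 11)² = 2909 + 136 - 4235 = -1190
Dividing both sides by -1190: (y - 11)²/34 - (x - 2)²/35 = 1
Hyperbola, center (2, 11), transverse axis vertical; a² = 34, b² = 35.
c² = a² + b² = 34 + 35 = 69, so c = √69.
Foci lie on the vertical axis through the center: (h, k ± c).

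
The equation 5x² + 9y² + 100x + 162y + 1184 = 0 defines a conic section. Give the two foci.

(-12, -9) and (-8, -9)

Rearranging, 5(x² + 20x) + 9(y² + 18y) = -1184.
Completing the square gives 5(x + 10)² + 9(y + 9)² = -1184 + 500 + 729 = 45.
Dividing both sides by 45: (x + 10)²/9 + (y + 9)²/5 = 1
Ellipse, center (-10, -9), major axis horizontal; a² = 9, b² = 5.
c² = a² - b² = 9 - 5 = 4, so c = 2.
Foci lie on the horizontal axis through the center: (h ± c, k).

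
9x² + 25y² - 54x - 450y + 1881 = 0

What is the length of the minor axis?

Collect terms: 9(x² - 6x) + 25(y² - 18y) = -1881
9(x - 3)² + 25(y - 9)² = -1881 + 81 + 2025 = 225
Dividing both sides by 225: (x - 3)²/25 + (y - 9)²/9 = 1
Ellipse, center (3, 9), major axis horizontal; a² = 25, b² = 9.
b² = 9 so b = 3; the minor axis has length 2b = 6.

6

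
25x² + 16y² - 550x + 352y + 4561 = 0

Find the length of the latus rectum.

32/5

Group: 25(x² - 22x) + 16(y² + 22y) = -4561
Complete the square: 25(x - 11)² + 16(y + 11)² = -4561 + 3025 + 1936 = 400
Divide through by 400 to get (x - 11)²/16 + (y + 11)²/25 = 1.
Ellipse, center (11, -11), major axis vertical; a² = 25, b² = 16.
Latus rectum length = 2b²/a = 2·16/5 = 32/5.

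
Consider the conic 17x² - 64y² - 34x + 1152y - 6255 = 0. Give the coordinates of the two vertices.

(-7, 9) and (9, 9)

Group: 17(x² - 2x) -64(y² - 18y) = 6255
Complete the square: 17(x - 1)² -64(y - 9)² = 6255 + 17 - 5184 = 1088
Dividing both sides by 1088: (x - 1)²/64 - (y - 9)²/17 = 1
Hyperbola, center (1, 9), transverse axis horizontal; a² = 64, b² = 17.
a = 8. Vertices at (h ± a, k).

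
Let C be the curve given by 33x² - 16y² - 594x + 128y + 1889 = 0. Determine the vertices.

Group the x- and y-terms: 33(x² - 18x) -16(y² - 8y) = -1889
Complete the square in x and y: 33(x - 9)² -16(y - 4)² = -1889 + 2673 - 256 = 528
Divide through by 528 to get (x - 9)²/16 - (y - 4)²/33 = 1.
Hyperbola, center (9, 4), transverse axis horizontal; a² = 16, b² = 33.
a = 4. Vertices at (h ± a, k).

(5, 4) and (13, 4)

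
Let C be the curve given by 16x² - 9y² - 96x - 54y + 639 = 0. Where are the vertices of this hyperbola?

(3, -11) and (3, 5)

16(x² - 6x) -9(y² + 6y) = -639
Complete the square: 16(x - 3)² -9(y + 3)² = -639 + 144 - 81 = -576
Divide through by -576 to get (y + 3)²/64 - (x - 3)²/36 = 1.
Hyperbola, center (3, -3), transverse axis vertical; a² = 64, b² = 36.
a = 8. Vertices at (h, k ± a).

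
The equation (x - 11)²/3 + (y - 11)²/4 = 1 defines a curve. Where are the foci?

Center (11, 11). The larger denominator 4 sits under the y-term, so the major axis is vertical; a² = 4, b² = 3.
c² = a² - b² = 4 - 3 = 1, so c = 1.
Foci lie on the vertical axis through the center: (h, k ± c).

(11, 10) and (11, 12)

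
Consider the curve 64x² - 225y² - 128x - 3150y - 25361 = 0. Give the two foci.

(-16, -7) and (18, -7)

Group the x- and y-terms: 64(x² - 2x) -225(y² + 14y) = 25361
Complete the square: 64(x - 1)² -225(y + 7)² = 25361 + 64 - 11025 = 14400
Divide through by 14400 to get (x - 1)²/225 - (y + 7)²/64 = 1.
Hyperbola, center (1, -7), transverse axis horizontal; a² = 225, b² = 64.
c² = a² + b² = 225 + 64 = 289, so c = 17.
Foci lie on the horizontal axis through the center: (h ± c, k).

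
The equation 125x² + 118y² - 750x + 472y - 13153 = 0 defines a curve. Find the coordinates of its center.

(3, -2)

Group: 125(x² - 6x) + 118(y² + 4y) = 13153
Complete the square: 125(x - 3)² + 118(y + 2)² = 13153 + 1125 + 472 = 14750
Dividing both sides by 14750: (x - 3)²/118 + (y + 2)²/125 = 1
Ellipse with center (3, -2).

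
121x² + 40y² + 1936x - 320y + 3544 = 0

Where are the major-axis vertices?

Group the x- and y-terms: 121(x² + 16x) + 40(y² - 8y) = -3544
Complete the square: 121(x + 8)² + 40(y - 4)² = -3544 + 7744 + 640 = 4840
Divide by 4840: (x + 8)²/40 + (y - 4)²/121 = 1
Ellipse, center (-8, 4), major axis vertical; a² = 121, b² = 40.
a = 11. Vertices at (h, k ± a).

(-8, -7) and (-8, 15)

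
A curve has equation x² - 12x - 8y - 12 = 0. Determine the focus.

Only x is squared. Complete the square in x: (x - 6)² = 8(y + 6).
Vertex (6, -6); 4p = 8 so p = 2. Opens up.
Focus is p units from the vertex along the axis: (h, k + p).

(6, -4)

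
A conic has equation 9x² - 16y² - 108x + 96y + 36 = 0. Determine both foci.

(1, 3) and (11, 3)

Group: 9(x² - 12x) -16(y² - 6y) = -36
9(x - 6)² -16(y - 3)² = -36 + 324 - 144 = 144
Divide by 144: (x - 6)²/16 - (y - 3)²/9 = 1
Hyperbola, center (6, 3), transverse axis horizontal; a² = 16, b² = 9.
c² = a² + b² = 16 + 9 = 25, so c = 5.
Foci lie on the horizontal axis through the center: (h ± c, k).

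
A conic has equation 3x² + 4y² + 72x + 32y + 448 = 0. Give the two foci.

Collect terms: 3(x² + 24x) + 4(y² + 8y) = -448
Complete the square in x and y: 3(x + 12)² + 4(y + 4)² = -448 + 432 + 64 = 48
Divide through by 48 to get (x + 12)²/16 + (y + 4)²/12 = 1.
Ellipse, center (-12, -4), major axis horizontal; a² = 16, b² = 12.
c² = a² - b² = 16 - 12 = 4, so c = 2.
Foci lie on the horizontal axis through the center: (h ± c, k).

(-14, -4) and (-10, -4)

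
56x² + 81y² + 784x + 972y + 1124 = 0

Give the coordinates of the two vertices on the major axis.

Group: 56(x² + 14x) + 81(y² + 12y) = -1124
Complete the square: 56(x + 7)² + 81(y + 6)² = -1124 + 2744 + 2916 = 4536
Divide through by 4536 to get (x + 7)²/81 + (y + 6)²/56 = 1.
Ellipse, center (-7, -6), major axis horizontal; a² = 81, b² = 56.
a = 9. Vertices at (h ± a, k).

(-16, -6) and (2, -6)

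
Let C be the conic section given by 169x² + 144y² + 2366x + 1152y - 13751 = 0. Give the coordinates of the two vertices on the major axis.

Rearranging, 169(x² + 14x) + 144(y² + 8y) = 13751.
Complete the square in x and y: 169(x + 7)² + 144(y + 4)² = 13751 + 8281 + 2304 = 24336
Dividing both sides by 24336: (x + 7)²/144 + (y + 4)²/169 = 1
Ellipse, center (-7, -4), major axis vertical; a² = 169, b² = 144.
a = 13. Vertices at (h, k ± a).

(-7, -17) and (-7, 9)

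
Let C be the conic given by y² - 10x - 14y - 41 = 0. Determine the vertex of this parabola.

(-9, 7)

Only y is squared. Complete the square in y: (y - 7)² = 10(x + 9).
Vertex (-9, 7); 4p = 10 so p = 5/2. Opens right.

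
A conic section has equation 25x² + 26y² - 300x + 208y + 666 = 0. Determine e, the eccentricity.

25(x² - 12x) + 26(y² + 8y) = -666
Complete the square: 25(x - 6)² + 26(y + 4)² = -666 + 900 + 416 = 650
Divide through by 650 to get (x - 6)²/26 + (y + 4)²/25 = 1.
Ellipse, center (6, -4), major axis horizontal; a² = 26, b² = 25.
c² = a² - b² = 1, so c = 1.
e = c/a = 1/√26 = √26/26.

e = √26/26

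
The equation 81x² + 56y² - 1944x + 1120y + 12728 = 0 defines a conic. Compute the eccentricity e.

Rearranging, 81(x² - 24x) + 56(y² + 20y) = -12728.
Complete the square: 81(x - 12)² + 56(y + 10)² = -12728 + 11664 + 5600 = 4536
Divide by 4536: (x - 12)²/56 + (y + 10)²/81 = 1
Ellipse, center (12, -10), major axis vertical; a² = 81, b² = 56.
c² = a² - b² = 25, so c = 5.
e = c/a = 5/9.

e = 5/9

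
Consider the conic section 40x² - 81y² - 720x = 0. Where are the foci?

40(x² - 18x) -81y² = 0
40(x - 9)² -81y² = 0 + 3240 + 0 = 3240
Divide through by 3240 to get (x - 9)²/81 - y²/40 = 1.
Hyperbola, center (9, 0), transverse axis horizontal; a² = 81, b² = 40.
c² = a² + b² = 81 + 40 = 121, so c = 11.
Foci lie on the horizontal axis through the center: (h ± c, k).

(-2, 0) and (20, 0)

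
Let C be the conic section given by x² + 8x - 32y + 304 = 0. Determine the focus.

Only x is squared. Complete the square in x: (x + 4)² = 32(y - 9).
Vertex (-4, 9); 4p = 32 so p = 8. Opens up.
Focus is p units from the vertex along the axis: (h, k + p).

(-4, 17)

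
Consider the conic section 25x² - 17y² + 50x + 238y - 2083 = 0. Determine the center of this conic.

(-1, 7)

Group: 25(x² + 2x) -17(y² - 14y) = 2083
Completing the square gives 25(x + 1)² -17(y - 7)² = 2083 + 25 - 833 = 1275.
Divide through by 1275 to get (x + 1)²/51 - (y - 7)²/75 = 1.
Hyperbola with center (-1, 7).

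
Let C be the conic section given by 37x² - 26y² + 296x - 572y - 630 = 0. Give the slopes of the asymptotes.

37(x² + 8x) -26(y² + 22y) = 630
Complete the square in x and y: 37(x + 4)² -26(y + 11)² = 630 + 592 - 3146 = -1924
Dividing both sides by -1924: (y + 11)²/74 - (x + 4)²/52 = 1
Hyperbola, center (-4, -11), transverse axis vertical; a² = 74, b² = 52.
For a vertical hyperbola the asymptotes have slope ±a/b.
Here that is ±√74/2√13 = ±√962/26.

√962/26 and -√962/26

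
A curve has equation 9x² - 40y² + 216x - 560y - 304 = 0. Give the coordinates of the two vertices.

(-12, -10) and (-12, -4)

Group the x- and y-terms: 9(x² + 24x) -40(y² + 14y) = 304
Completing the square gives 9(x + 12)² -40(y + 7)² = 304 + 1296 - 1960 = -360.
Divide by -360: (y + 7)²/9 - (x + 12)²/40 = 1
Hyperbola, center (-12, -7), transverse axis vertical; a² = 9, b² = 40.
a = 3. Vertices at (h, k ± a).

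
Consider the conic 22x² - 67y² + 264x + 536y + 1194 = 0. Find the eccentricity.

Group the x- and y-terms: 22(x² + 12x) -67(y² - 8y) = -1194
Complete the square: 22(x + 6)² -67(y - 4)² = -1194 + 792 - 1072 = -1474
Divide through by -1474 to get (y - 4)²/22 - (x + 6)²/67 = 1.
Hyperbola, center (-6, 4), transverse axis vertical; a² = 22, b² = 67.
c² = a² + b² = 89, so c = √89.
e = c/a = √89/√22 = √1958/22.

e = √1958/22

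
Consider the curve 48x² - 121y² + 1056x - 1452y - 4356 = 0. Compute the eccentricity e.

48(x² + 22x) -121(y² + 12y) = 4356
Complete the square in x and y: 48(x + 11)² -121(y + 6)² = 4356 + 5808 - 4356 = 5808
Dividing both sides by 5808: (x + 11)²/121 - (y + 6)²/48 = 1
Hyperbola, center (-11, -6), transverse axis horizontal; a² = 121, b² = 48.
c² = a² + b² = 169, so c = 13.
e = c/a = 13/11.

e = 13/11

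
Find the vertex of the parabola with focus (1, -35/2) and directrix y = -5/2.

(1, -10)

The vertex is the midpoint between the focus and the directrix along the axis of symmetry.
Axis is vertical (directrix is horizontal). Vertex y-coordinate = (-35/2 + (-5/2))/2 = -10; x-coordinate = 1.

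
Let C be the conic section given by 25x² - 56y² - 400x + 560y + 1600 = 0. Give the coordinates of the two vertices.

(8, 0) and (8, 10)

Collect terms: 25(x² - 16x) -56(y² - 10y) = -1600
Complete the square: 25(x - 8)² -56(y - 5)² = -1600 + 1600 - 1400 = -1400
Divide through by -1400 to get (y - 5)²/25 - (x - 8)²/56 = 1.
Hyperbola, center (8, 5), transverse axis vertical; a² = 25, b² = 56.
a = 5. Vertices at (h, k ± a).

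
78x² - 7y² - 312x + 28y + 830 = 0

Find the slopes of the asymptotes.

Group: 78(x² - 4x) -7(y² - 4y) = -830
Complete the square in x and y: 78(x - 2)² -7(y - 2)² = -830 + 312 - 28 = -546
Divide through by -546 to get (y - 2)²/78 - (x - 2)²/7 = 1.
Hyperbola, center (2, 2), transverse axis vertical; a² = 78, b² = 7.
For a vertical hyperbola the asymptotes have slope ±a/b.
Here that is ±√78/√7 = ±√546/7.

√546/7 and -√546/7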